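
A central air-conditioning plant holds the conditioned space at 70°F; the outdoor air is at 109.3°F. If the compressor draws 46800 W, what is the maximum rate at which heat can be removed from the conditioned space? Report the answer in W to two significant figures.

In absolute terms T_C = 294.26 K and T_H = 316.09 K, so ΔT = 21.83 K.
COP_Carnot = T_C/ΔT = 294.26/21.83 = 13.48.
Q̇_max = COP_Carnot × Ẇ = 13.48 × 46800 W = 630800 W.

630000 W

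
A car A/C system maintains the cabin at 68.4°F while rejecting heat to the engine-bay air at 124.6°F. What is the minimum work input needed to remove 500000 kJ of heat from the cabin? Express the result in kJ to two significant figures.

In absolute terms T_C = 293.37 K and T_H = 324.59 K, so ΔT = 31.22 K.
The reversible limit is COP_R = T_C/ΔT = 9.396, so W_min = Q_C/COP = Q_C·ΔT/T_C.
W_min = 500000 × 31.22/293.37 = 53210 kJ.

53000 kJ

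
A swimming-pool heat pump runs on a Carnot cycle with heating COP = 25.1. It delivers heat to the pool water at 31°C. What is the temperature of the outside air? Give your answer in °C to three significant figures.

COP_HP = T_H/(T_H − T_C) gives T_H − T_C = T_H/COP.
With T_H = 304.15 K, T_C = 304.15 × (1 − 1/25.1) = 292.03 K.
Converting, 292.03 K = 18.88°C.

18.9 °C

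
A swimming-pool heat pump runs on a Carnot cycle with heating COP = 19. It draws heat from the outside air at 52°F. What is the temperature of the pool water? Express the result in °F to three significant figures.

COP_HP = T_H/(T_H − T_C) rearranges to T_H = COP·T_C/(COP − 1).
With T_C = 284.26 K, T_H = 19 × 284.26/18.00 = 300.05 K.
Converting, 300.05 K = 80.43°F.

80.4 °F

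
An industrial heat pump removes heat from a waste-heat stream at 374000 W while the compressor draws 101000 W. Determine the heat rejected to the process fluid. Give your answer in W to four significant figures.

475000 W

For a cyclic device the first law requires Q̇_H = Q̇_C + Ẇ.
Q̇_H = Q̇_C + Ẇ = 475000 W.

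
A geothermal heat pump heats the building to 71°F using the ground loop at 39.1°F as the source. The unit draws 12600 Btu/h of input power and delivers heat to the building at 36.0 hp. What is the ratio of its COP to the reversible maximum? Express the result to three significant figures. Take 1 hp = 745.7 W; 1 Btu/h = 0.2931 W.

Converting, Q̇_H = 36.00 hp = 91590 Btu/h, so COP_actual = Q̇_H/Ẇ = 91590/12600 = 7.269.
In absolute terms T_C = 277.09 K and T_H = 294.82 K, so ΔT = 17.72 K.
COP_Carnot = T_H/ΔT = 294.82/17.72 = 16.64.
η_II = COP_actual/COP_Carnot = 7.269/16.64 = 0.4370.

0.437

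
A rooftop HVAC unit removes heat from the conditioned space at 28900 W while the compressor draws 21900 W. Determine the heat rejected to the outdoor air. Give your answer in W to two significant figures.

For a cyclic device the first law requires Q̇_H = Q̇_C + Ẇ.
Q̇_H = Q̇_C + Ẇ = 50800 W.

51000 W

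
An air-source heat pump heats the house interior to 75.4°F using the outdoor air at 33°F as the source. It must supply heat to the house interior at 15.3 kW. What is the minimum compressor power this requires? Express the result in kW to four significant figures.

In absolute terms T_C = 273.71 K and T_H = 297.26 K, so ΔT = 23.56 K.
COP_Carnot = T_H/ΔT = 297.26/23.56 = 12.62.
Ẇ_min = Q̇/COP_Carnot = 15.30/12.62 = 1.212 kW.

1.212 kW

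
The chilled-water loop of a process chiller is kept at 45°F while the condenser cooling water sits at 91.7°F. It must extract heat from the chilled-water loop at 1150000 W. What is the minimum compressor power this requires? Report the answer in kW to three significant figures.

In absolute terms T_C = 280.37 K and T_H = 306.32 K, so ΔT = 25.94 K.
COP_Carnot = T_C/ΔT = 280.37/25.94 = 10.81.
Ẇ_min = Q̇/COP_Carnot = 1150000/10.81 = 106400 W = 106.4 kW.

106 kW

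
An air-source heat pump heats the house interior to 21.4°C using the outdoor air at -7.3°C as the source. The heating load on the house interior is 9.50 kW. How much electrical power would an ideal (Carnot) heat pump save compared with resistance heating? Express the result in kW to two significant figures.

In absolute terms T_C = 265.85 K and T_H = 294.55 K, so ΔT = 28.70 K.
COP_Carnot = T_H/ΔT = 294.55/28.70 = 10.26.
Resistance heating needs Ẇ_res = Q̇_H = 9.500 kW; the reversible heat pump needs only Ẇ_hp = Q̇_H/COP = 0.9256 kW.
Saving = 9.500 − 0.9256 = 8.574 kW.

8.6 kW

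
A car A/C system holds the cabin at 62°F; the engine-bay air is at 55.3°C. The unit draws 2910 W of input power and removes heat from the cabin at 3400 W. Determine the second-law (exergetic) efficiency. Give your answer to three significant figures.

0.156

COP_actual = Q̇_C/Ẇ = 3400/2910 = 1.168.
In absolute terms T_C = 289.82 K and T_H = 328.45 K, so ΔT = 38.63 K.
COP_Carnot = T_C/ΔT = 289.82/38.63 = 7.502.
η_II = COP_actual/COP_Carnot = 1.168/7.502 = 0.1557.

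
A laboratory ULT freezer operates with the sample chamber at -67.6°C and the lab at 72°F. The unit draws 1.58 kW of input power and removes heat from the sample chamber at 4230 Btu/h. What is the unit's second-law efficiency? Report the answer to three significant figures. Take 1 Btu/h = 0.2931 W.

0.343

Converting, Q̇_C = 4230 Btu/h = 1.240 kW, so COP_actual = Q̇_C/Ẇ = 1.240/1.580 = 0.7847.
In absolute terms T_C = 205.55 K and T_H = 295.37 K, so ΔT = 89.82 K.
COP_Carnot = T_C/ΔT = 205.55/89.82 = 2.288.
η_II = COP_actual/COP_Carnot = 0.7847/2.288 = 0.3429.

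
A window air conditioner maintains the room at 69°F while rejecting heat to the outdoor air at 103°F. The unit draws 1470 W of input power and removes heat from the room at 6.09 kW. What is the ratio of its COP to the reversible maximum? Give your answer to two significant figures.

0.27

Converting, Q̇_C = 6.090 kW = 6090 W, so COP_actual = Q̇_C/Ẇ = 6090/1470 = 4.143.
In absolute terms T_C = 293.71 K and T_H = 312.59 K, so ΔT = 18.89 K.
COP_Carnot = T_C/ΔT = 293.71/18.89 = 15.55.
η_II = COP_actual/COP_Carnot = 4.143/15.55 = 0.2664.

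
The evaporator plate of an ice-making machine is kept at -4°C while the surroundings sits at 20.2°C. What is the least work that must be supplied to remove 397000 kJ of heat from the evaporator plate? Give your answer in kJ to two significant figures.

In absolute terms T_C = 269.15 K and T_H = 293.35 K, so ΔT = 24.20 K.
The reversible limit is COP_R = T_C/ΔT = 11.12, so W_min = Q_C/COP = Q_C·ΔT/T_C.
W_min = 397000 × 24.20/269.15 = 35700 kJ.

36000 kJ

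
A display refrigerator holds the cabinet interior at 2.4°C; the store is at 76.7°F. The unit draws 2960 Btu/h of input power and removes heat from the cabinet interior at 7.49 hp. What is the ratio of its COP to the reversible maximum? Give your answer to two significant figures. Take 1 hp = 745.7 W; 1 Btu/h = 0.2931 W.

0.52

Converting, Q̇_C = 7.490 hp = 19060 Btu/h, so COP_actual = Q̇_C/Ẇ = 19060/2960 = 6.438.
In absolute terms T_C = 275.55 K and T_H = 297.98 K, so ΔT = 22.43 K.
COP_Carnot = T_C/ΔT = 275.55/22.43 = 12.28.
η_II = COP_actual/COP_Carnot = 6.438/12.28 = 0.5241.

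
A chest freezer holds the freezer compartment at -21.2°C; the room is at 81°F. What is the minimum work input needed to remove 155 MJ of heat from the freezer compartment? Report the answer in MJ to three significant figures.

In absolute terms T_C = 251.95 K and T_H = 300.37 K, so ΔT = 48.42 K.
The reversible limit is COP_R = T_C/ΔT = 5.203, so W_min = Q_C/COP = Q_C·ΔT/T_C.
W_min = 155.0 × 48.42/251.95 = 29.79 MJ.

29.8 MJ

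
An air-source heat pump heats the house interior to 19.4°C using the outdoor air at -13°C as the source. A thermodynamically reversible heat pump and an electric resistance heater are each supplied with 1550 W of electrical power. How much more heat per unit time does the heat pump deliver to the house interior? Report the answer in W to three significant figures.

In absolute terms T_C = 260.15 K and T_H = 292.55 K, so ΔT = 32.40 K.
COP_Carnot = T_H/ΔT = 292.55/32.40 = 9.029.
The heat pump delivers Q̇_H = COP × Ẇ = 14000 W; the resistance heater delivers Ẇ = 1550 W.
Extra = (COP − 1)·Ẇ = 12450 W.

12400 W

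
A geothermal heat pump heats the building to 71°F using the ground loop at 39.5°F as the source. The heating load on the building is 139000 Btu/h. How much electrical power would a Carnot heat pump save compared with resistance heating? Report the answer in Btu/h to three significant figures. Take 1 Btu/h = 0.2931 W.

In absolute terms T_C = 277.32 K and T_H = 294.82 K, so ΔT = 17.50 K.
COP_Carnot = T_H/ΔT = 294.82/17.50 = 16.85.
Resistance heating needs Ẇ_res = Q̇_H = 139000 Btu/h; the reversible heat pump needs only Ẇ_hp = Q̇_H/COP = 8251 Btu/h.
Saving = 139000 − 8251 = 130700 Btu/h.

131000 Btu/h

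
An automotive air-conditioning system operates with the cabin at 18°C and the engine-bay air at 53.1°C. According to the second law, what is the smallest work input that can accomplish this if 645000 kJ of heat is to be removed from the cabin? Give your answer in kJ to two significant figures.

78000 kJ

In absolute terms T_C = 291.15 K and T_H = 326.25 K, so ΔT = 35.10 K.
The reversible limit is COP_R = T_C/ΔT = 8.295, so W_min = Q_C/COP = Q_C·ΔT/T_C.
W_min = 645000 × 35.10/291.15 = 77760 kJ.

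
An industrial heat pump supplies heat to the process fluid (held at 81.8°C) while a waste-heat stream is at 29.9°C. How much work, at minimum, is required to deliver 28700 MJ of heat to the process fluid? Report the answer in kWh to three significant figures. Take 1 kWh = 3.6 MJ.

1170 kWh

In absolute terms T_C = 303.05 K and T_H = 354.95 K, so ΔT = 51.90 K.
The reversible limit is COP_HP = T_H/ΔT = 6.839, so W_min = Q_H/COP = Q_H·ΔT/T_H.
W_min = 28700 × 51.90/354.95 = 4196 MJ = 1166 kWh.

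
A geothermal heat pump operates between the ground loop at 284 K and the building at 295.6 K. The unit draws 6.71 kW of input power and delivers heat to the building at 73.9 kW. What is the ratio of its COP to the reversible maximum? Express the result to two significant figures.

COP_actual = Q̇_H/Ẇ = 73.90/6.710 = 11.01.
The reservoir spacing is ΔT = 295.6 − 284 = 11.60 K.
COP_Carnot = T_H/ΔT = 295.60/11.60 = 25.48.
η_II = COP_actual/COP_Carnot = 11.01/25.48 = 0.4322.

0.43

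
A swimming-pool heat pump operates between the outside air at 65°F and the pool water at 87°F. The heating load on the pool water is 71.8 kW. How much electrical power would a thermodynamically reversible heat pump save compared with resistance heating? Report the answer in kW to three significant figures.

In absolute terms T_C = 291.48 K and T_H = 303.71 K, so ΔT = 12.22 K.
COP_Carnot = T_H/ΔT = 303.71/12.22 = 24.85.
Resistance heating needs Ẇ_res = Q̇_H = 71.80 kW; the reversible heat pump needs only Ẇ_hp = Q̇_H/COP = 2.889 kW.
Saving = 71.80 − 2.889 = 68.91 kW.

68.9 kW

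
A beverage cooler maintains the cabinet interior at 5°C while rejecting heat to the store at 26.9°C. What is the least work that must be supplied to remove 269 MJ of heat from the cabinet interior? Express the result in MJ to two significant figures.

21 MJ

In absolute terms T_C = 278.15 K and T_H = 300.05 K, so ΔT = 21.90 K.
The reversible limit is COP_R = T_C/ΔT = 12.70, so W_min = Q_C/COP = Q_C·ΔT/T_C.
W_min = 269.0 × 21.90/278.15 = 21.18 MJ.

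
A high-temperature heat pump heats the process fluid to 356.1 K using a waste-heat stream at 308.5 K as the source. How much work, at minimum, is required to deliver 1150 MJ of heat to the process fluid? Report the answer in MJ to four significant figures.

The reservoir spacing is ΔT = 356.1 − 308.5 = 47.60 K.
The reversible limit is COP_HP = T_H/ΔT = 7.481, so W_min = Q_H/COP = Q_H·ΔT/T_H.
W_min = 1150 × 47.60/356.10 = 153.7 MJ.

153.7 MJ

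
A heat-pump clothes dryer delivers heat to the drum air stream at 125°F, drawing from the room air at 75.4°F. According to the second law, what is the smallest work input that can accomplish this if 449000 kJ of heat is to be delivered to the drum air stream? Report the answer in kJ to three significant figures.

38100 kJ

In absolute terms T_C = 297.26 K and T_H = 324.82 K, so ΔT = 27.56 K.
The reversible limit is COP_HP = T_H/ΔT = 11.79, so W_min = Q_H/COP = Q_H·ΔT/T_H.
W_min = 449000 × 27.56/324.82 = 38090 kJ.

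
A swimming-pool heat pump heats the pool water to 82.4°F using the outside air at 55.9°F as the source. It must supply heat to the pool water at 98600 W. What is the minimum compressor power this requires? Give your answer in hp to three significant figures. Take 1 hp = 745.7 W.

6.46 hp

In absolute terms T_C = 286.43 K and T_H = 301.15 K, so ΔT = 14.72 K.
COP_Carnot = T_H/ΔT = 301.15/14.72 = 20.46.
Ẇ_min = Q̇/COP_Carnot = 98600/20.46 = 4820 W = 6.464 hp.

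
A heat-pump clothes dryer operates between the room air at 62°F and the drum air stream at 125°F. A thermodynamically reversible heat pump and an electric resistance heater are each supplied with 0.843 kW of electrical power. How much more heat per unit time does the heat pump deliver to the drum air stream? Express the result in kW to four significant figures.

6.980 kW

In absolute terms T_C = 289.82 K and T_H = 324.82 K, so ΔT = 35.00 K.
COP_Carnot = T_H/ΔT = 324.82/35.00 = 9.280.
The heat pump delivers Q̇_H = COP × Ẇ = 7.823 kW; the resistance heater delivers Ẇ = 0.8430 kW.
Extra = (COP − 1)·Ẇ = 6.980 kW.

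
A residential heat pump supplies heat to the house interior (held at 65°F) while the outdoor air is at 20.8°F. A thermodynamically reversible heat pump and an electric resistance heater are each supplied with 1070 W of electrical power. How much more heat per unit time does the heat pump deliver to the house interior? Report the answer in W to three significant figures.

In absolute terms T_C = 266.93 K and T_H = 291.48 K, so ΔT = 24.56 K.
COP_Carnot = T_H/ΔT = 291.48/24.56 = 11.87.
The heat pump delivers Q̇_H = COP × Ẇ = 12700 W; the resistance heater delivers Ẇ = 1070 W.
Extra = (COP − 1)·Ẇ = 11630 W.

11600 W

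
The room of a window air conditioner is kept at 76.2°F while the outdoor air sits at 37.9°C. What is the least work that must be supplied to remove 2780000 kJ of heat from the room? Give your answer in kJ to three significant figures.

125000 kJ

In absolute terms T_C = 297.71 K and T_H = 311.05 K, so ΔT = 13.34 K.
The reversible limit is COP_R = T_C/ΔT = 22.31, so W_min = Q_C/COP = Q_C·ΔT/T_C.
W_min = 2780000 × 13.34/297.71 = 124600 kJ.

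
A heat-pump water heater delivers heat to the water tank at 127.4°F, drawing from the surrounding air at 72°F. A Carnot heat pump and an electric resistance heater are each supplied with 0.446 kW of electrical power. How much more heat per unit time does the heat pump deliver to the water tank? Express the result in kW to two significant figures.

In absolute terms T_C = 295.37 K and T_H = 326.15 K, so ΔT = 30.78 K.
COP_Carnot = T_H/ΔT = 326.15/30.78 = 10.60.
The heat pump delivers Q̇_H = COP × Ẇ = 4.726 kW; the resistance heater delivers Ẇ = 0.4460 kW.
Extra = (COP − 1)·Ẇ = 4.280 kW.

4.3 kW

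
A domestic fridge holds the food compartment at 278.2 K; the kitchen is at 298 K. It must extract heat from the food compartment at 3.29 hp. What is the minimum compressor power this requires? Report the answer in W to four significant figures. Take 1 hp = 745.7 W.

The reservoir spacing is ΔT = 298 − 278.2 = 19.80 K.
COP_Carnot = T_C/ΔT = 278.20/19.80 = 14.05.
Ẇ_min = Q̇/COP_Carnot = 3.290/14.05 = 0.2342 hp = 174.6 W.

174.6 W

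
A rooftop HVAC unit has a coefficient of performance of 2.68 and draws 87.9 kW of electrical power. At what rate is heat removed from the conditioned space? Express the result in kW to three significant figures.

236 kW

Q̇_C = COP × Ẇ = 2.68 × 87.90 = 235.6 kW.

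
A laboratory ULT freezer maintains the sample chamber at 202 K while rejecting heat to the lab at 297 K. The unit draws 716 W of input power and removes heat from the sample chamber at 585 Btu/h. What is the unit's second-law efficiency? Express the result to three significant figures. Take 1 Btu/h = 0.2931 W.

0.113

Converting, Q̇_C = 585.0 Btu/h = 171.5 W, so COP_actual = Q̇_C/Ẇ = 171.5/716.0 = 0.2395.
The reservoir spacing is ΔT = 297 − 202 = 95.00 K.
COP_Carnot = T_C/ΔT = 202.00/95.00 = 2.126.
η_II = COP_actual/COP_Carnot = 0.2395/2.126 = 0.1126.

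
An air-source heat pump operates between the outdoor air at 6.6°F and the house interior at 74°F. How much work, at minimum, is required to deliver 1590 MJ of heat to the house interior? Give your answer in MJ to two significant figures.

In absolute terms T_C = 259.04 K and T_H = 296.48 K, so ΔT = 37.44 K.
The reversible limit is COP_HP = T_H/ΔT = 7.918, so W_min = Q_H/COP = Q_H·ΔT/T_H.
W_min = 1590 × 37.44/296.48 = 200.8 MJ.

200 MJ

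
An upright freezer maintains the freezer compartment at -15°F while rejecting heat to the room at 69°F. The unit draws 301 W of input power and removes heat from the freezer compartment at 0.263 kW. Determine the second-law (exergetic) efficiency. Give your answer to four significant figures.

0.1651

Converting, Q̇_C = 0.2630 kW = 263.0 W, so COP_actual = Q̇_C/Ẇ = 263.0/301.0 = 0.8738.
In absolute terms T_C = 247.04 K and T_H = 293.71 K, so ΔT = 46.67 K.
COP_Carnot = T_C/ΔT = 247.04/46.67 = 5.294.
η_II = COP_actual/COP_Carnot = 0.8738/5.294 = 0.1651.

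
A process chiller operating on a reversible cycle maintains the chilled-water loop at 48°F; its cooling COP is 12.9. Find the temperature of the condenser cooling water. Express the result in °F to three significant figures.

87.4 °F

COP_R = T_C/(T_H − T_C) gives T_H − T_C = T_C/COP.
With T_C = 282.04 K, T_H = 282.04 × (1 + 1/12.9) = 303.90 K.
Converting, 303.90 K = 87.35°F.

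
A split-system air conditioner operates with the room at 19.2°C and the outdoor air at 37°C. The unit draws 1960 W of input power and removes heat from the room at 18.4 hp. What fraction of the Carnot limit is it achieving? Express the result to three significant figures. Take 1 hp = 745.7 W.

0.426

Converting, Q̇_C = 18.40 hp = 13720 W, so COP_actual = Q̇_C/Ẇ = 13720/1960 = 7.000.
In absolute terms T_C = 292.35 K and T_H = 310.15 K, so ΔT = 17.80 K.
COP_Carnot = T_C/ΔT = 292.35/17.80 = 16.42.
η_II = COP_actual/COP_Carnot = 7.000/16.42 = 0.4262.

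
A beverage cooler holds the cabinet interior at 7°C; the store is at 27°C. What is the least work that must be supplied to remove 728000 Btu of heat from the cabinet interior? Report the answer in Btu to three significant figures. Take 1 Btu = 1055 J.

52000 Btu

In absolute terms T_C = 280.15 K and T_H = 300.15 K, so ΔT = 20.00 K.
The reversible limit is COP_R = T_C/ΔT = 14.01, so W_min = Q_C/COP = Q_C·ΔT/T_C.
W_min = 728000 × 20.00/280.15 = 51970 Btu.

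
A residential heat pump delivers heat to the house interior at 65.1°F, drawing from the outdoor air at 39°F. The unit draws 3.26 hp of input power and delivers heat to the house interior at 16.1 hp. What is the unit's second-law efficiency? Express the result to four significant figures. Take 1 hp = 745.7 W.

COP_actual = Q̇_H/Ẇ = 16.10/3.260 = 4.939.
In absolute terms T_C = 277.04 K and T_H = 291.54 K, so ΔT = 14.50 K.
COP_Carnot = T_H/ΔT = 291.54/14.50 = 20.11.
η_II = COP_actual/COP_Carnot = 4.939/20.11 = 0.2456.

0.2456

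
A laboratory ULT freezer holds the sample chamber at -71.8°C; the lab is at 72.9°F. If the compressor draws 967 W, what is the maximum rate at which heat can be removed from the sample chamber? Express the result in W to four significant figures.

In absolute terms T_C = 201.35 K and T_H = 295.87 K, so ΔT = 94.52 K.
COP_Carnot = T_C/ΔT = 201.35/94.52 = 2.130.
Q̇_max = COP_Carnot × Ẇ = 2.130 × 967.0 W = 2060 W.

2060 W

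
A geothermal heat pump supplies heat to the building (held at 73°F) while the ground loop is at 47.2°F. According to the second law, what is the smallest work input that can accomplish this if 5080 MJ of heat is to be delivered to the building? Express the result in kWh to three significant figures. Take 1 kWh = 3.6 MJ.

In absolute terms T_C = 281.59 K and T_H = 295.93 K, so ΔT = 14.33 K.
The reversible limit is COP_HP = T_H/ΔT = 20.65, so W_min = Q_H/COP = Q_H·ΔT/T_H.
W_min = 5080 × 14.33/295.93 = 246.1 MJ = 68.35 kWh.

68.3 kWh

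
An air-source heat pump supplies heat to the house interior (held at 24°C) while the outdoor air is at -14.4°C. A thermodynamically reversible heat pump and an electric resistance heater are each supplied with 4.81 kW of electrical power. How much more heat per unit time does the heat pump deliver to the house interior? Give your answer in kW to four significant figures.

In absolute terms T_C = 258.75 K and T_H = 297.15 K, so ΔT = 38.40 K.
COP_Carnot = T_H/ΔT = 297.15/38.40 = 7.738.
The heat pump delivers Q̇_H = COP × Ẇ = 37.22 kW; the resistance heater delivers Ẇ = 4.810 kW.
Extra = (COP − 1)·Ẇ = 32.41 kW.

32.41 kW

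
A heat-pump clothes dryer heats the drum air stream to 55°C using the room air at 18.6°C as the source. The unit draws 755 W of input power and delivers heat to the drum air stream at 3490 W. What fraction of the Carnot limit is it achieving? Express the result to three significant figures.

0.513

COP_actual = Q̇_H/Ẇ = 3490/755.0 = 4.623.
In absolute terms T_C = 291.75 K and T_H = 328.15 K, so ΔT = 36.40 K.
COP_Carnot = T_H/ΔT = 328.15/36.40 = 9.015.
η_II = COP_actual/COP_Carnot = 4.623/9.015 = 0.5128.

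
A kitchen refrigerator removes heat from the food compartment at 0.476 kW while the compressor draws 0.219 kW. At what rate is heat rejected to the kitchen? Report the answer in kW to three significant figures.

For a cyclic device the first law requires Q̇_H = Q̇_C + Ẇ.
Q̇_H = Q̇_C + Ẇ = 0.6950 kW.

0.695 kW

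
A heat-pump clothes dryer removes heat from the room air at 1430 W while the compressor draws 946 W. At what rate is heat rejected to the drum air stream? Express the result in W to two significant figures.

For a cyclic device the first law requires Q̇_H = Q̇_C + Ẇ.
Q̇_H = Q̇_C + Ẇ = 2376 W.

2400 W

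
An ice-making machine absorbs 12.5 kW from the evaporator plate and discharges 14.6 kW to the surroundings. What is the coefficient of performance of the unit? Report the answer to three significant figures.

The first law gives Q̇_H = Q̇_C + Ẇ, so the three rates are Q̇_C = 12.50, Q̇_H = 14.60, Ẇ = 2.100 kW.
COP_R = Q̇_C/Ẇ = 12.50/2.100 = 5.952.

5.95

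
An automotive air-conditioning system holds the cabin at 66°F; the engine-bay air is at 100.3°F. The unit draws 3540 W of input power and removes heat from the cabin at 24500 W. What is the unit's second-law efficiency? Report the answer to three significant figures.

COP_actual = Q̇_C/Ẇ = 24500/3540 = 6.921.
In absolute terms T_C = 292.04 K and T_H = 311.09 K, so ΔT = 19.06 K.
COP_Carnot = T_C/ΔT = 292.04/19.06 = 15.33.
η_II = COP_actual/COP_Carnot = 6.921/15.33 = 0.4516.

0.452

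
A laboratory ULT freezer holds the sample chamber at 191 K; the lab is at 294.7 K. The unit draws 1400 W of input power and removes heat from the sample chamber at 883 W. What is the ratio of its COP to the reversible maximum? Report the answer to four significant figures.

0.3424

COP_actual = Q̇_C/Ẇ = 883.0/1400 = 0.6307.
The reservoir spacing is ΔT = 294.7 − 191 = 103.7 K.
COP_Carnot = T_C/ΔT = 191.00/103.7 = 1.842.
η_II = COP_actual/COP_Carnot = 0.6307/1.842 = 0.3424.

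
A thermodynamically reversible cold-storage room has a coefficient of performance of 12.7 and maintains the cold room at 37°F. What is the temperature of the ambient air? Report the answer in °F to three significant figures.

76.1 °F

COP_R = T_C/(T_H − T_C) gives T_H − T_C = T_C/COP.
With T_C = 275.93 K, T_H = 275.93 × (1 + 1/12.7) = 297.65 K.
Converting, 297.65 K = 76.11°F.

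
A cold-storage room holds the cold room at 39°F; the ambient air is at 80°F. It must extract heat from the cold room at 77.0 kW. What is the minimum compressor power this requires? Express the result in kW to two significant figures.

In absolute terms T_C = 277.04 K and T_H = 299.82 K, so ΔT = 22.78 K.
COP_Carnot = T_C/ΔT = 277.04/22.78 = 12.16.
Ẇ_min = Q̇/COP_Carnot = 77.00/12.16 = 6.331 kW.

6.3 kW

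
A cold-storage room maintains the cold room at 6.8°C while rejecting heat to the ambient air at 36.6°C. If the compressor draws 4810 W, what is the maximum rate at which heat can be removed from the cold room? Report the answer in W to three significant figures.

45200 W

In absolute terms T_C = 279.95 K and T_H = 309.75 K, so ΔT = 29.80 K.
COP_Carnot = T_C/ΔT = 279.95/29.80 = 9.394.
Q̇_max = COP_Carnot × Ẇ = 9.394 × 4810 W = 45190 W.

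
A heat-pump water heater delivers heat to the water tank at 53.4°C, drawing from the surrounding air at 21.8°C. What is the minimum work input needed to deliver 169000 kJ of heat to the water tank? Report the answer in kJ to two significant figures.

16000 kJ

In absolute terms T_C = 294.95 K and T_H = 326.55 K, so ΔT = 31.60 K.
The reversible limit is COP_HP = T_H/ΔT = 10.33, so W_min = Q_H/COP = Q_H·ΔT/T_H.
W_min = 169000 × 31.60/326.55 = 16350 kJ.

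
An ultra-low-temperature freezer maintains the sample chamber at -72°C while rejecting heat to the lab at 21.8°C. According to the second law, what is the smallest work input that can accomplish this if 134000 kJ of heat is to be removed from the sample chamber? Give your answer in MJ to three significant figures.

62.5 MJ

In absolute terms T_C = 201.15 K and T_H = 294.95 K, so ΔT = 93.80 K.
The reversible limit is COP_R = T_C/ΔT = 2.144, so W_min = Q_C/COP = Q_C·ΔT/T_C.
W_min = 134000 × 93.80/201.15 = 62490 kJ = 62.49 MJ.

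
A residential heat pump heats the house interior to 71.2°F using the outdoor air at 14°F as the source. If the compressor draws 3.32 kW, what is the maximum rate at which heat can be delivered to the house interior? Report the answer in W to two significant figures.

In absolute terms T_C = 263.15 K and T_H = 294.93 K, so ΔT = 31.78 K.
COP_Carnot = T_H/ΔT = 294.93/31.78 = 9.281.
Q̇_max = COP_Carnot × Ẇ = 9.281 × 3.320 kW = 30.81 kW = 30810 W.

31000 W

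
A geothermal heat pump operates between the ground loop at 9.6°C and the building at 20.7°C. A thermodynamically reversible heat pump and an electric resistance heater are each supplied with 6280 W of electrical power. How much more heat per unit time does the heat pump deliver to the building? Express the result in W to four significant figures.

In absolute terms T_C = 282.75 K and T_H = 293.85 K, so ΔT = 11.10 K.
COP_Carnot = T_H/ΔT = 293.85/11.10 = 26.47.
The heat pump delivers Q̇_H = COP × Ẇ = 166300 W; the resistance heater delivers Ẇ = 6280 W.
Extra = (COP − 1)·Ẇ = 160000 W.

160000 W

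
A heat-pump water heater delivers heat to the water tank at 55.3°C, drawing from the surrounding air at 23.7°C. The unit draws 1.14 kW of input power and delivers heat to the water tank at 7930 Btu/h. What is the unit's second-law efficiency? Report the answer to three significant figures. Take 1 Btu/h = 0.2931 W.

0.196

Converting, Q̇_H = 7930 Btu/h = 2.324 kW, so COP_actual = Q̇_H/Ẇ = 2.324/1.140 = 2.039.
In absolute terms T_C = 296.85 K and T_H = 328.45 K, so ΔT = 31.60 K.
COP_Carnot = T_H/ΔT = 328.45/31.60 = 10.39.
η_II = COP_actual/COP_Carnot = 2.039/10.39 = 0.1962.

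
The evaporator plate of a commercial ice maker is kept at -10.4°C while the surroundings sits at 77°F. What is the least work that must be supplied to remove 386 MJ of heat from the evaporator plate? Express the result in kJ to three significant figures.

In absolute terms T_C = 262.75 K and T_H = 298.15 K, so ΔT = 35.40 K.
The reversible limit is COP_R = T_C/ΔT = 7.422, so W_min = Q_C/COP = Q_C·ΔT/T_C.
W_min = 386.0 × 35.40/262.75 = 52.01 MJ = 52010 kJ.

52000 kJ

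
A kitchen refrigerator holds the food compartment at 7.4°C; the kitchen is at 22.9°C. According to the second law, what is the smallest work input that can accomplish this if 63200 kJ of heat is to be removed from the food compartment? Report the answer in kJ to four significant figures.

In absolute terms T_C = 280.55 K and T_H = 296.05 K, so ΔT = 15.50 K.
The reversible limit is COP_R = T_C/ΔT = 18.10, so W_min = Q_C/COP = Q_C·ΔT/T_C.
W_min = 63200 × 15.50/280.55 = 3492 kJ.

3492 kJ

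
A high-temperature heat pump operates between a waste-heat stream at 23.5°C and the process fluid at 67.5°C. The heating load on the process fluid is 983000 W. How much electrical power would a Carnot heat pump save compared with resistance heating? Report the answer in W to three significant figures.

In absolute terms T_C = 296.65 K and T_H = 340.65 K, so ΔT = 44.00 K.
COP_Carnot = T_H/ΔT = 340.65/44.00 = 7.742.
Resistance heating needs Ẇ_res = Q̇_H = 983000 W; the reversible heat pump needs only Ẇ_hp = Q̇_H/COP = 127000 W.
Saving = 983000 − 127000 = 856000 W.

856000 W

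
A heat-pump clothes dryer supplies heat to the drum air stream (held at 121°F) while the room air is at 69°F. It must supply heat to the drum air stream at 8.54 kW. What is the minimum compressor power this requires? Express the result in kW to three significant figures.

In absolute terms T_C = 293.71 K and T_H = 322.59 K, so ΔT = 28.89 K.
COP_Carnot = T_H/ΔT = 322.59/28.89 = 11.17.
Ẇ_min = Q̇/COP_Carnot = 8.540/11.17 = 0.7648 kW.

0.765 kW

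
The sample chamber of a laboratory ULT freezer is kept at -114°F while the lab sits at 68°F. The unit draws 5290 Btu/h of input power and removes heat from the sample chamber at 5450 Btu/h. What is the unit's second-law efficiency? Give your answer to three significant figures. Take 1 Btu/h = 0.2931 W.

COP_actual = Q̇_C/Ẇ = 5450/5290 = 1.030.
In absolute terms T_C = 192.04 K and T_H = 293.15 K, so ΔT = 101.1 K.
COP_Carnot = T_C/ΔT = 192.04/101.1 = 1.899.
η_II = COP_actual/COP_Carnot = 1.030/1.899 = 0.5424.

0.542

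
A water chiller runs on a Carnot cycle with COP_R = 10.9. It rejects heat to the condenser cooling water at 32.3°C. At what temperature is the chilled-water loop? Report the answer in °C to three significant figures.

6.63 °C

For a Carnot refrigerator COP_R = T_C/(T_H − T_C), so T_C = COP·T_H/(1 + COP).
With T_H = 305.45 K, T_C = 10.9 × 305.45/11.90 = 279.78 K.
Converting, 279.78 K = 6.63°C.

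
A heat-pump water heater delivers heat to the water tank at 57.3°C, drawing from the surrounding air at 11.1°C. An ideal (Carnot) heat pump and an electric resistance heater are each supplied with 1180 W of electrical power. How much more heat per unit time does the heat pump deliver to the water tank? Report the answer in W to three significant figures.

In absolute terms T_C = 284.25 K and T_H = 330.45 K, so ΔT = 46.20 K.
COP_Carnot = T_H/ΔT = 330.45/46.20 = 7.153.
The heat pump delivers Q̇_H = COP × Ẇ = 8440 W; the resistance heater delivers Ẇ = 1180 W.
Extra = (COP − 1)·Ẇ = 7260 W.

7260 W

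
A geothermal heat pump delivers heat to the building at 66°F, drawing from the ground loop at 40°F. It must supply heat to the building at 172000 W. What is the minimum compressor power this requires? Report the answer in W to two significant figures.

In absolute terms T_C = 277.59 K and T_H = 292.04 K, so ΔT = 14.44 K.
COP_Carnot = T_H/ΔT = 292.04/14.44 = 20.22.
Ẇ_min = Q̇/COP_Carnot = 172000/20.22 = 8507 W.

8500 W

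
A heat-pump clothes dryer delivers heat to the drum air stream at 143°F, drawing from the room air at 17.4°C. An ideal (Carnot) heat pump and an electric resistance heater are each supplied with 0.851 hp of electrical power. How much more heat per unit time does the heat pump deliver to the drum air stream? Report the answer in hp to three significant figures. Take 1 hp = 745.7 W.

5.59 hp

In absolute terms T_C = 290.55 K and T_H = 334.82 K, so ΔT = 44.27 K.
COP_Carnot = T_H/ΔT = 334.82/44.27 = 7.564.
The heat pump delivers Q̇_H = COP × Ẇ = 6.437 hp; the resistance heater delivers Ẇ = 0.8510 hp.
Extra = (COP − 1)·Ẇ = 5.586 hp.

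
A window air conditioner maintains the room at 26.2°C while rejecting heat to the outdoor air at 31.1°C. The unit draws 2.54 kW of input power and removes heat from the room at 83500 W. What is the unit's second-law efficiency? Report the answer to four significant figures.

Converting, Q̇_C = 83500 W = 83.50 kW, so COP_actual = Q̇_C/Ẇ = 83.50/2.540 = 32.87.
In absolute terms T_C = 299.35 K and T_H = 304.25 K, so ΔT = 4.900 K.
COP_Carnot = T_C/ΔT = 299.35/4.900 = 61.09.
η_II = COP_actual/COP_Carnot = 32.87/61.09 = 0.5381.

0.5381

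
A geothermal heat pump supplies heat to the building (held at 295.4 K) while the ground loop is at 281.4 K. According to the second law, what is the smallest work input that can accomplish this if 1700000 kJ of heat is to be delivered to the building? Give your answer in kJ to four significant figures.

80570 kJ

The reservoir spacing is ΔT = 295.4 − 281.4 = 14.00 K.
The reversible limit is COP_HP = T_H/ΔT = 21.10, so W_min = Q_H/COP = Q_H·ΔT/T_H.
W_min = 1700000 × 14.00/295.40 = 80570 kJ.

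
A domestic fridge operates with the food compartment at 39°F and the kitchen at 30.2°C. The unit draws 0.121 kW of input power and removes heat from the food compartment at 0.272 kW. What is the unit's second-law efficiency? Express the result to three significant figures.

0.213

COP_actual = Q̇_C/Ẇ = 0.2720/0.1210 = 2.248.
In absolute terms T_C = 277.04 K and T_H = 303.35 K, so ΔT = 26.31 K.
COP_Carnot = T_C/ΔT = 277.04/26.31 = 10.53.
η_II = COP_actual/COP_Carnot = 2.248/10.53 = 0.2135.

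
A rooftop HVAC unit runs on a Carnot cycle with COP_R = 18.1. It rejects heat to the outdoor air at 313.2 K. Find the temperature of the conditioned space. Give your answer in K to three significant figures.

For a Carnot refrigerator COP_R = T_C/(T_H − T_C), so T_C = COP·T_H/(1 + COP).
With T_H = 313.20 K, T_C = 18.1 × 313.20/19.10 = 296.80 K.

297 K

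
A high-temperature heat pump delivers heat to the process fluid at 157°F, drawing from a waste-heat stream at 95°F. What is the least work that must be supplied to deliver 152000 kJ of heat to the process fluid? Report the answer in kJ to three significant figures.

In absolute terms T_C = 308.15 K and T_H = 342.59 K, so ΔT = 34.44 K.
The reversible limit is COP_HP = T_H/ΔT = 9.946, so W_min = Q_H/COP = Q_H·ΔT/T_H.
W_min = 152000 × 34.44/342.59 = 15280 kJ.

15300 kJ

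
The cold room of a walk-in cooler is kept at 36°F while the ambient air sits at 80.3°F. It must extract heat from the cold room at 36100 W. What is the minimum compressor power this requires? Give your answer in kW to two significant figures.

In absolute terms T_C = 275.37 K and T_H = 299.98 K, so ΔT = 24.61 K.
COP_Carnot = T_C/ΔT = 275.37/24.61 = 11.19.
Ẇ_min = Q̇/COP_Carnot = 36100/11.19 = 3226 W = 3.226 kW.

3.2 kW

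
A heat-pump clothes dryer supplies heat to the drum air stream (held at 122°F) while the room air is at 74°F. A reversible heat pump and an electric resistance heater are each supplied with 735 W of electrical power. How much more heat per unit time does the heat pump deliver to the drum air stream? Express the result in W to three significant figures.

8170 W

In absolute terms T_C = 296.48 K and T_H = 323.15 K, so ΔT = 26.67 K.
COP_Carnot = T_H/ΔT = 323.15/26.67 = 12.12.
The heat pump delivers Q̇_H = COP × Ẇ = 8907 W; the resistance heater delivers Ẇ = 735.0 W.
Extra = (COP − 1)·Ẇ = 8172 W.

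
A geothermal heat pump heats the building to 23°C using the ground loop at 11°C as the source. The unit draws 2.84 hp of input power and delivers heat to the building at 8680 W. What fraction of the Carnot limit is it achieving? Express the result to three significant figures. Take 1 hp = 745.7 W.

Converting, Q̇_H = 8680 W = 11.64 hp, so COP_actual = Q̇_H/Ẇ = 11.64/2.840 = 4.099.
In absolute terms T_C = 284.15 K and T_H = 296.15 K, so ΔT = 12.00 K.
COP_Carnot = T_H/ΔT = 296.15/12.00 = 24.68.
η_II = COP_actual/COP_Carnot = 4.099/24.68 = 0.1661.

0.166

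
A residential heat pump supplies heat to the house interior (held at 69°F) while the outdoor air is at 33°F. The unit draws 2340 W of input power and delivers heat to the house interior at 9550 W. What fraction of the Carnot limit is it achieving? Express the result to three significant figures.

0.278

COP_actual = Q̇_H/Ẇ = 9550/2340 = 4.081.
In absolute terms T_C = 273.71 K and T_H = 293.71 K, so ΔT = 20.00 K.
COP_Carnot = T_H/ΔT = 293.71/20.00 = 14.69.
η_II = COP_actual/COP_Carnot = 4.081/14.69 = 0.2779.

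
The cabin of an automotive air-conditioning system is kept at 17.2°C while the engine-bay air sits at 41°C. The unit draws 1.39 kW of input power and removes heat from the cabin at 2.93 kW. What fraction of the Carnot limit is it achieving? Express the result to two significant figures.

COP_actual = Q̇_C/Ẇ = 2.930/1.390 = 2.108.
In absolute terms T_C = 290.35 K and T_H = 314.15 K, so ΔT = 23.80 K.
COP_Carnot = T_C/ΔT = 290.35/23.80 = 12.20.
η_II = COP_actual/COP_Carnot = 2.108/12.20 = 0.1728.

0.17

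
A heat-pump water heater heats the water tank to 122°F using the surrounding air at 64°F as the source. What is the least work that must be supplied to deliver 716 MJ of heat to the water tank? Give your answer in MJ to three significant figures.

71.4 MJ

In absolute terms T_C = 290.93 K and T_H = 323.15 K, so ΔT = 32.22 K.
The reversible limit is COP_HP = T_H/ΔT = 10.03, so W_min = Q_H/COP = Q_H·ΔT/T_H.
W_min = 716.0 × 32.22/323.15 = 71.39 MJ.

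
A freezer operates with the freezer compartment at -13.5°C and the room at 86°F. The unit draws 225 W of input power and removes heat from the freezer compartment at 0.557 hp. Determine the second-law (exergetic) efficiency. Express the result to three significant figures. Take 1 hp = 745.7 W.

0.309

Converting, Q̇_C = 0.5570 hp = 415.4 W, so COP_actual = Q̇_C/Ẇ = 415.4/225.0 = 1.846.
In absolute terms T_C = 259.65 K and T_H = 303.15 K, so ΔT = 43.50 K.
COP_Carnot = T_C/ΔT = 259.65/43.50 = 5.969.
η_II = COP_actual/COP_Carnot = 1.846/5.969 = 0.3093.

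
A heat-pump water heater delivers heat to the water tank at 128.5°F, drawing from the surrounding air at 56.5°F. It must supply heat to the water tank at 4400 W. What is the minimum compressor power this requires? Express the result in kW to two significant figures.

0.54 kW

In absolute terms T_C = 286.76 K and T_H = 326.76 K, so ΔT = 40.00 K.
COP_Carnot = T_H/ΔT = 326.76/40.00 = 8.169.
Ẇ_min = Q̇/COP_Carnot = 4400/8.169 = 538.6 W = 0.5386 kW.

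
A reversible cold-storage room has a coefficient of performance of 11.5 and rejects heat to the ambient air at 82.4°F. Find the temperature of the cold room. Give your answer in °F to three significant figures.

For a Carnot refrigerator COP_R = T_C/(T_H − T_C), so T_C = COP·T_H/(1 + COP).
With T_H = 301.15 K, T_C = 11.5 × 301.15/12.50 = 277.06 K.
Converting, 277.06 K = 39.03°F.

39.0 °F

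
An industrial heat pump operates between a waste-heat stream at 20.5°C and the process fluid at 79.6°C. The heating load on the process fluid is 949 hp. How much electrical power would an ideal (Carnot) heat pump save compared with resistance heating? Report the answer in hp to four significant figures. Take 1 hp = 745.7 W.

790.0 hp

In absolute terms T_C = 293.65 K and T_H = 352.75 K, so ΔT = 59.10 K.
COP_Carnot = T_H/ΔT = 352.75/59.10 = 5.969.
Resistance heating needs Ẇ_res = Q̇_H = 949.0 hp; the reversible heat pump needs only Ẇ_hp = Q̇_H/COP = 159.0 hp.
Saving = 949.0 − 159.0 = 790.0 hp.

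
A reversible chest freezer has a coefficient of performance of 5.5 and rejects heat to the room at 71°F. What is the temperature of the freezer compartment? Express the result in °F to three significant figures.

-10.6 °F

For a Carnot refrigerator COP_R = T_C/(T_H − T_C), so T_C = COP·T_H/(1 + COP).
With T_H = 294.82 K, T_C = 5.5 × 294.82/6.500 = 249.46 K.
Converting, 249.46 K = -10.64°F.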